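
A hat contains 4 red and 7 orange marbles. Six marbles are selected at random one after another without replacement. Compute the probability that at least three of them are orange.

21/22

Sum the hypergeometric tail for j = 3,…,6 orange marbles.
Favorable = C(7,3)·C(4,3) + C(7,4)·C(4,2) + C(7,5)·C(4,1) + C(7,6)·C(4,0) = 441; total = C(11,6) = 462.
P = 441/462 = 21/22 ≈ 0.9545.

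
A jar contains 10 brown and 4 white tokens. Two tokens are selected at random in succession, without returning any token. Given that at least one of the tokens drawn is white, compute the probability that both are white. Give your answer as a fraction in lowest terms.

P(both white) = C(4,2)/C(14,2) = 6/91; P(at least one white) = 1 − C(10,2)/C(14,2) = 46/91.
Since 'both white' ⊆ 'at least one white', P(both | at least one) = 6/91 / 46/91 = 3/23 ≈ 0.1304.

3/23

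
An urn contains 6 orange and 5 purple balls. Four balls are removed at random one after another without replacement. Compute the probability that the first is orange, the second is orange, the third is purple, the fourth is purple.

Multiply the conditional probability of each draw in order, without replacement, so each draw removes one from its color and from the total.
P = (6/11) · (5/10) · (5/9) · (4/8) = 5/66 ≈ 0.0758.

5/66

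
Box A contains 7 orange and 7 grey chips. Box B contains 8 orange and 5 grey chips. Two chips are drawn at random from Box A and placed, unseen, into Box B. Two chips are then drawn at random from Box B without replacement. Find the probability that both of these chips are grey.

66/455

Condition on how many of the transferred chips are grey (from Box A: 7 grey of 14; then Box B has 15 total).
  0 grey: C(7,0)C(7,2)/C(14,2) = 3/13; then P = C(5,2)/C(15,2) = 2/21
  1 grey: C(7,1)C(7,1)/C(14,2) = 7/13; then P = C(6,2)/C(15,2) = 1/7
  2 grey: C(7,2)C(7,0)/C(14,2) = 3/13; then P = C(7,2)/C(15,2) = 1/5
P(both grey) = 66/455 ≈ 0.1451.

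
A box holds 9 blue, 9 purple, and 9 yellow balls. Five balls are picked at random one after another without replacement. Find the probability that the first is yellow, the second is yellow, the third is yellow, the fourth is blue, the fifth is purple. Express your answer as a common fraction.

Multiply the conditional probability of each draw in order, without replacement, so each draw removes one from its color and from the total.
P = (9/27) · (8/26) · (7/25) · (9/24) · (9/23) = 63/14950 ≈ 0.0042.

63/14950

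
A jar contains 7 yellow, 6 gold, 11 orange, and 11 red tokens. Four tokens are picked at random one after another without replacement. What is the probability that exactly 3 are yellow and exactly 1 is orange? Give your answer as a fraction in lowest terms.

1/136

Unordered draws without replacement: count favorable combinations over C(35,4).
Favorable = C(7,3) · C(6,0) · C(11,1) · C(11,0) = 385; total = C(35,4) = 52360.
P = 385/52360 = 1/136 ≈ 0.0074.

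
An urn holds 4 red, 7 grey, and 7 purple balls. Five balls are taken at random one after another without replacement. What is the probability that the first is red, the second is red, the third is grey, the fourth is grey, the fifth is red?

Multiply the conditional probability of each draw in order, without replacement, so each draw removes one from its color and from the total.
P = (4/18) · (3/17) · (7/16) · (6/15) · (2/14) = 1/1020 ≈ 0.0010.

1/1020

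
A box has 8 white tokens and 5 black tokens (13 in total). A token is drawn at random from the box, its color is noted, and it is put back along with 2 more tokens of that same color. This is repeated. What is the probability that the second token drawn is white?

8/13

Condition on the first draw. If first is white (prob 8/13), second-white has prob (10)/(15); if not (prob 5/13), it has prob 8/(15).
P = (8/13)·(10/15) + (5/13)·(8/15) = 8/13 ≈ 0.6154.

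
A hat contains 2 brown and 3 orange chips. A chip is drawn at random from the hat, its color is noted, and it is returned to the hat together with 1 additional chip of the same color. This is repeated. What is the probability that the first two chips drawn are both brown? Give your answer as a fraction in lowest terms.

1/5

After a brown draw the hat holds 3 brown out of 6.
P = (2/5)·(3/6) = 1/5 ≈ 0.2000.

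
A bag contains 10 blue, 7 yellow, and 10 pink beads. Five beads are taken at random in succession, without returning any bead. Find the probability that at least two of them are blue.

Sum the hypergeometric tail for j = 2,…,5 blue beads.
Favorable = C(10,2)·C(17,3) + C(10,3)·C(17,2) + C(10,4)·C(17,1) + C(10,5)·C(17,0) = 50742; total = C(27,5) = 80730.
P = 50742/80730 = 2819/4485 ≈ 0.6285.

2819/4485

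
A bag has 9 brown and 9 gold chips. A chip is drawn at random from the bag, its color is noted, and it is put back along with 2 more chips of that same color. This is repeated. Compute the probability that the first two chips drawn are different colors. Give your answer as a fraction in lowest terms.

Either gold then brown, or brown then gold; after the first draw the total is 20.
P = (9/18)·(9/20) + (9/18)·(9/20) = 9/20 ≈ 0.4500.

9/20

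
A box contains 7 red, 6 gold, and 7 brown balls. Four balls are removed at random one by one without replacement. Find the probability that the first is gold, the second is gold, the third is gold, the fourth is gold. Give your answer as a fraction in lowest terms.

1/323

Multiply the conditional probability of each draw in order, without replacement, so each draw removes one from its color and from the total.
P = (6/20) · (5/19) · (4/18) · (3/17) = 1/323 ≈ 0.0031.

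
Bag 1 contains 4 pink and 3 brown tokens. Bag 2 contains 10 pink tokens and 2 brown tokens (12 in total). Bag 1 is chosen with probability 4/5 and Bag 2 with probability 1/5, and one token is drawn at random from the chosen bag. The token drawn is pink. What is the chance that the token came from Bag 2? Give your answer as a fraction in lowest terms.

35/131

P(pink | Bag 1) = 4/7; P(pink | Bag 2) = 5/6.
P(pink) = 4/5·4/7 + 1/5·5/6 = 131/210.
By Bayes' rule, P(Bag 2 | pink) = 1/6 / 131/210 = 35/131 ≈ 0.2672.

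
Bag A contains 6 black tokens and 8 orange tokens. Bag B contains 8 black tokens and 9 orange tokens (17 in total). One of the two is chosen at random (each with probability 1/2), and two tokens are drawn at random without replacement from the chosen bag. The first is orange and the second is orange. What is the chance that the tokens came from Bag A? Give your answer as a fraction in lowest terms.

136/253

P(E | Bag A) = 4/13; P(E | Bag B) = 9/34.
P(E) = 1/2·4/13 + 1/2·9/34 = 253/884.
By Bayes' rule, P(Bag A | E) = 2/13 / 253/884 = 136/253 ≈ 0.5375.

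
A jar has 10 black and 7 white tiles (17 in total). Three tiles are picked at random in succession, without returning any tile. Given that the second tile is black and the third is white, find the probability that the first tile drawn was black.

P(first=black and the second tile is black and the third is white) = (10/17)·(9/16)·(7/15) = 21/136.
P(E) = Σ over first color = 21/136 + 7/68 = 35/136.
By Bayes, P(first=black | E) = 21/136 / 35/136 = 3/5 ≈ 0.6000.

3/5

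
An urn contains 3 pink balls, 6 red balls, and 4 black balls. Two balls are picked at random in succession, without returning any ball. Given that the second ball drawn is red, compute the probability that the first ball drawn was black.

1/3

P(first=black and the second ball drawn is red) = (4/13)·(6/12) = 2/13.
P(the second ball drawn is red) = Σ over first color = 3/26 + 5/26 + 2/13 = 6/13.
By Bayes, P(first=black | the second ball drawn is red) = 2/13 / 6/13 = 1/3 ≈ 0.3333.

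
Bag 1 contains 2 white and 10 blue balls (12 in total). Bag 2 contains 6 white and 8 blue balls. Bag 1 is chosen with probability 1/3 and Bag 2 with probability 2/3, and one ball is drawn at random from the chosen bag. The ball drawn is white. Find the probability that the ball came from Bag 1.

7/43

P(white | Bag 1) = 1/6; P(white | Bag 2) = 3/7.
P(white) = 1/3·1/6 + 2/3·3/7 = 43/126.
By Bayes' rule, P(Bag 1 | white) = 1/18 / 43/126 = 7/43 ≈ 0.1628.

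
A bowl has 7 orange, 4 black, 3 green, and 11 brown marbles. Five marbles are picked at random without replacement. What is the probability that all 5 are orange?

1/2530

Unordered draws without replacement: count favorable combinations over C(25,5).
Favorable = C(7,5) · C(4,0) · C(3,0) · C(11,0) = 21; total = C(25,5) = 53130.
P = 21/53130 = 1/2530 ≈ 0.0004.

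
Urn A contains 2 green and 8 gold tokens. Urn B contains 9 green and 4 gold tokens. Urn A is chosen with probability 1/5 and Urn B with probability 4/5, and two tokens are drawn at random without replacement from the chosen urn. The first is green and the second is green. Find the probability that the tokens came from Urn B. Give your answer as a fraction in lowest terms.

1080/1093

P(E | Urn A) = 1/45; P(E | Urn B) = 6/13.
P(E) = 1/5·1/45 + 4/5·6/13 = 1093/2925.
By Bayes' rule, P(Urn B | E) = 24/65 / 1093/2925 = 1080/1093 ≈ 0.9881.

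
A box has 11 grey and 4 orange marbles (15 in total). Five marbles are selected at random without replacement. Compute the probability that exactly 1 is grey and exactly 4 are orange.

1/273

Unordered draws without replacement: count favorable combinations over C(15,5).
Favorable = C(11,1) · C(4,4) = 11; total = C(15,5) = 3003.
P = 11/3003 = 1/273 ≈ 0.0037.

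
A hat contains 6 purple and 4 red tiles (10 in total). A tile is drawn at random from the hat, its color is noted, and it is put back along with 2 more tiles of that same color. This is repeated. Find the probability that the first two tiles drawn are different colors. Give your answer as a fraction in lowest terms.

Either purple then red, or red then purple; after the first draw the total is 12.
P = (6/10)·(4/12) + (4/10)·(6/12) = 2/5 ≈ 0.4000.

2/5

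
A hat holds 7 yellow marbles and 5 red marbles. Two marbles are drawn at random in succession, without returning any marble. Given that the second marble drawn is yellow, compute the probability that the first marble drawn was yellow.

P(first=yellow and the second marble drawn is yellow) = (7/12)·(6/11) = 7/22.
P(the second marble drawn is yellow) = Σ over first color = 7/22 + 35/132 = 7/12.
By Bayes, P(first=yellow | the second marble drawn is yellow) = 7/22 / 7/12 = 6/11 ≈ 0.5455.

6/11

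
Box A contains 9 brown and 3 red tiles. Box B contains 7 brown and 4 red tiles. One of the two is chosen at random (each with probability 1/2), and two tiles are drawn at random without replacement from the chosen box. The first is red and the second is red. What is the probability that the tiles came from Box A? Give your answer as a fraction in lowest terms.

P(E | Box A) = 1/22; P(E | Box B) = 6/55.
P(E) = 1/2·1/22 + 1/2·6/55 = 17/220.
By Bayes' rule, P(Box A | E) = 1/44 / 17/220 = 5/17 ≈ 0.2941.

5/17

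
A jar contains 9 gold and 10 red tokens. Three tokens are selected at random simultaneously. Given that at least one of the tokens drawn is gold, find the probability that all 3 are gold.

P(all 3 gold) = C(9,3)/C(19,3) = 28/323; P(at least one gold) = 1 − C(10,3)/C(19,3) = 283/323.
Since 'all 3 gold' ⊆ 'at least one gold', P(all 3 | at least one) = 28/323 / 283/323 = 28/283 ≈ 0.0989.

28/283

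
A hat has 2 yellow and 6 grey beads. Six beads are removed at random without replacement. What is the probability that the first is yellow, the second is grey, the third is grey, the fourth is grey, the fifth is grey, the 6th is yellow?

Multiply the conditional probability of each draw in order, without replacement, so each draw removes one from its color and from the total.
P = (2/8) · (6/7) · (5/6) · (4/5) · (3/4) · (1/3) = 1/28 ≈ 0.0357.

1/28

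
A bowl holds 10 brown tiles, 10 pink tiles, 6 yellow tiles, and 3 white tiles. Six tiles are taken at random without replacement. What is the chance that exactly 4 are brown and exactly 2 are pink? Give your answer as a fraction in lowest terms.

Unordered draws without replacement: count favorable combinations over C(29,6).
Favorable = C(10,4) · C(10,2) · C(6,0) · C(3,0) = 9450; total = C(29,6) = 475020.
P = 9450/475020 = 15/754 ≈ 0.0199.

15/754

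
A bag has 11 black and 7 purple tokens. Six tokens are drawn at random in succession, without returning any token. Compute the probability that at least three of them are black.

Sum the hypergeometric tail for j = 3,…,6 black tokens.
Favorable = C(11,3)·C(7,3) + C(11,4)·C(7,2) + C(11,5)·C(7,1) + C(11,6)·C(7,0) = 16401; total = C(18,6) = 18564.
P = 16401/18564 = 781/884 ≈ 0.8835.

781/884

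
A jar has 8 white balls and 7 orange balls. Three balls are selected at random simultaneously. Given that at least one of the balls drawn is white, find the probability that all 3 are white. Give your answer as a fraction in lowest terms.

2/15

P(all 3 white) = C(8,3)/C(15,3) = 8/65; P(at least one white) = 1 − C(7,3)/C(15,3) = 12/13.
Since 'all 3 white' ⊆ 'at least one white', P(all 3 | at least one) = 8/65 / 12/13 = 2/15 ≈ 0.1333.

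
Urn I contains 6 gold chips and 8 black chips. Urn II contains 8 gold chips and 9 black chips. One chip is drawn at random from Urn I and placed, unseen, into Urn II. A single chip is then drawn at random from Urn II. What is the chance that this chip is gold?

59/126

Condition on how many of the transferred chips are gold (from Urn I: 6 gold of 14; then Urn II has 18 total).
  0 gold: C(6,0)C(8,1)/C(14,1) = 4/7; then P = 8/18
  1 gold: C(6,1)C(8,0)/C(14,1) = 3/7; then P = 9/18
P(gold from Urn II) = 59/126 ≈ 0.4683.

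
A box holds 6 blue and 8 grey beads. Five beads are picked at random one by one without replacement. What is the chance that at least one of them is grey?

998/1001

Use the complement: P(at least one grey) = 1 − P(no grey).
P(none) = C(6,5)/C(14,5) = 6/2002.
So P = 1 − 6/2002 = 998/1001 ≈ 0.9970.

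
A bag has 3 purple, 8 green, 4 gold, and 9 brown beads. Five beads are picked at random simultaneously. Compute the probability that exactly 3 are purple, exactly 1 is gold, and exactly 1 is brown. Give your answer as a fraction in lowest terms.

Unordered draws without replacement: count favorable combinations over C(24,5).
Favorable = C(3,3) · C(8,0) · C(4,1) · C(9,1) = 36; total = C(24,5) = 42504.
P = 36/42504 = 3/3542 ≈ 0.0008.

3/3542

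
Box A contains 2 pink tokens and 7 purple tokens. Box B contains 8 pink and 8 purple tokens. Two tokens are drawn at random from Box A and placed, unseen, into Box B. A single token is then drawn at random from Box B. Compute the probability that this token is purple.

Condition on how many of the transferred tokens are purple (from Box A: 7 purple of 9; then Box B has 18 total).
  0 purple: C(7,0)C(2,2)/C(9,2) = 1/36; then P = 8/18
  1 purple: C(7,1)C(2,1)/C(9,2) = 7/18; then P = 9/18
  2 purple: C(7,2)C(2,0)/C(9,2) = 7/12; then P = 10/18
P(purple from Box B) = 43/81 ≈ 0.5309.

43/81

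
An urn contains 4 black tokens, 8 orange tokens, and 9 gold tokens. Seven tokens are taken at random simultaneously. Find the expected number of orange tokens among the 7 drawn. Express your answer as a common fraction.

8/3

By linearity of expectation, E[X] = Σ P(draw i is orange); by symmetry each draw (even without replacement) has P(orange) = 8/21.
E[X] = 7 · 8/21 = 8/3 ≈ 2.6667.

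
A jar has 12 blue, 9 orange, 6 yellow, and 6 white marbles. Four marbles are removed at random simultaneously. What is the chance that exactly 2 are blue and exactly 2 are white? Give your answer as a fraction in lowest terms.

Unordered draws without replacement: count favorable combinations over C(33,4).
Favorable = C(12,2) · C(9,0) · C(6,0) · C(6,2) = 990; total = C(33,4) = 40920.
P = 990/40920 = 3/124 ≈ 0.0242.

3/124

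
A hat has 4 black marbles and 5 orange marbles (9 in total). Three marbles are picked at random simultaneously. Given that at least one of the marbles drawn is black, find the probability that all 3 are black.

P(all 3 black) = C(4,3)/C(9,3) = 1/21; P(at least one black) = 1 − C(5,3)/C(9,3) = 37/42.
Since 'all 3 black' ⊆ 'at least one black', P(all 3 | at least one) = 1/21 / 37/42 = 2/37 ≈ 0.0541.

2/37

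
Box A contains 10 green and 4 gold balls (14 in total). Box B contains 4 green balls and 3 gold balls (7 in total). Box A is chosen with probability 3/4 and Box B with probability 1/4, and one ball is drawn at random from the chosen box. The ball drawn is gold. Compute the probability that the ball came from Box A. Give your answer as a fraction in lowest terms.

P(gold | Box A) = 2/7; P(gold | Box B) = 3/7.
P(gold) = 3/4·2/7 + 1/4·3/7 = 9/28.
By Bayes' rule, P(Box A | gold) = 3/14 / 9/28 = 2/3 ≈ 0.6667.

2/3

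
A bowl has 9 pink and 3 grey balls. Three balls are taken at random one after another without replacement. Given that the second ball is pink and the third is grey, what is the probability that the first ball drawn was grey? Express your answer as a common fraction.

1/5

P(first=grey and the second ball is pink and the third is grey) = (3/12)·(9/11)·(2/10) = 9/220.
P(E) = Σ over first color = 9/55 + 9/220 = 9/44.
By Bayes, P(first=grey | E) = 9/220 / 9/44 = 1/5 ≈ 0.2000.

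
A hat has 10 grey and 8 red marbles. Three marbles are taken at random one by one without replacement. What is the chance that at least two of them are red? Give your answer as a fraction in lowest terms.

Sum the hypergeometric tail for j = 2,…,3 red marbles.
Favorable = C(8,2)·C(10,1) + C(8,3)·C(10,0) = 336; total = C(18,3) = 816.
P = 336/816 = 7/17 ≈ 0.4118.

7/17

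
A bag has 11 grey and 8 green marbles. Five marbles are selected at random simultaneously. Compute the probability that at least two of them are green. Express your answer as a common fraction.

1421/1938

Sum the hypergeometric tail for j = 2,…,5 green marbles.
Favorable = C(8,2)·C(11,3) + C(8,3)·C(11,2) + C(8,4)·C(11,1) + C(8,5)·C(11,0) = 8526; total = C(19,5) = 11628.
P = 8526/11628 = 1421/1938 ≈ 0.7332.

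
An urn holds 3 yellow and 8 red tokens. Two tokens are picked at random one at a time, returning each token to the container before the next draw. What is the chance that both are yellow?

9/121

Multiply the conditional probability of each draw in order, with replacement (the composition resets each draw).
P = (3/11) · (3/11) = 9/121 ≈ 0.0744.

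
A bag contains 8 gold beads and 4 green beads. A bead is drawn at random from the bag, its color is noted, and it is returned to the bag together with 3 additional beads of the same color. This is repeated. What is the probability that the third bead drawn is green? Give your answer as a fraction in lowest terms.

Sum over the four possibilities for the first two draws (green/not-green each), tracking how the green count and total change by +3 per draw.
P(third is green) = 1/3 ≈ 0.3333. (In a Pólya urn every draw has the same marginal probability 4/12.)

1/3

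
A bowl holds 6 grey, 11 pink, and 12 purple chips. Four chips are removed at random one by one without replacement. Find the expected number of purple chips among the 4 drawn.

48/29

By linearity of expectation, E[X] = Σ P(draw i is purple); by symmetry each draw (even without replacement) has P(purple) = 12/29.
E[X] = 4 · 12/29 = 48/29 ≈ 1.6552.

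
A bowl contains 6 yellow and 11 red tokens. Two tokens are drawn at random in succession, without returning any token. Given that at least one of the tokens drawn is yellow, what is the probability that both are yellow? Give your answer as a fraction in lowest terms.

P(both yellow) = C(6,2)/C(17,2) = 15/136; P(at least one yellow) = 1 − C(11,2)/C(17,2) = 81/136.
Since 'both yellow' ⊆ 'at least one yellow', P(both | at least one) = 15/136 / 81/136 = 5/27 ≈ 0.1852.

5/27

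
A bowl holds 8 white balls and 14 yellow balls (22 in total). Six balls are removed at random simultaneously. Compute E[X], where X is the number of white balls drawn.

24/11

By linearity of expectation, E[X] = Σ P(draw i is white); by symmetry each draw (even without replacement) has P(white) = 8/22.
E[X] = 6 · 8/22 = 24/11 ≈ 2.1818.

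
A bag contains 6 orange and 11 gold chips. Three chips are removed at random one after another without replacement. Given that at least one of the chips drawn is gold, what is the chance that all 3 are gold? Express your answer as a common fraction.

1/4

P(all 3 gold) = C(11,3)/C(17,3) = 33/136; P(at least one gold) = 1 − C(6,3)/C(17,3) = 33/34.
Since 'all 3 gold' ⊆ 'at least one gold', P(all 3 | at least one) = 33/136 / 33/34 = 1/4 ≈ 0.2500.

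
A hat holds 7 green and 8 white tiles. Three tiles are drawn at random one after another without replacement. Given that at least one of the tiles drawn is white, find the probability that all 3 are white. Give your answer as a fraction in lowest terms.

P(all 3 white) = C(8,3)/C(15,3) = 8/65; P(at least one white) = 1 − C(7,3)/C(15,3) = 12/13.
Since 'all 3 white' ⊆ 'at least one white', P(all 3 | at least one) = 8/65 / 12/13 = 2/15 ≈ 0.1333.

2/15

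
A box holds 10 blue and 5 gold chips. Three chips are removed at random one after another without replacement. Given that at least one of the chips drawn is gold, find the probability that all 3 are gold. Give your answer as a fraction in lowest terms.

P(all 3 gold) = C(5,3)/C(15,3) = 2/91; P(at least one gold) = 1 − C(10,3)/C(15,3) = 67/91.
Since 'all 3 gold' ⊆ 'at least one gold', P(all 3 | at least one) = 2/91 / 67/91 = 2/67 ≈ 0.0299.

2/67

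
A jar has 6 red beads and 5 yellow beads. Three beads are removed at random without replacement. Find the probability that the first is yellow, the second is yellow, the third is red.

4/33

Multiply the conditional probability of each draw in order, without replacement, so each draw removes one from its color and from the total.
P = (5/11) · (4/10) · (6/9) = 4/33 ≈ 0.1212.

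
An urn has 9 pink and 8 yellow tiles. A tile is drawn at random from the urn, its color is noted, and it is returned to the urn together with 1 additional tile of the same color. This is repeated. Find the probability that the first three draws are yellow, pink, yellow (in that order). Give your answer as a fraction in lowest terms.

Track the composition after each reinforcement of +1.
P = (8/17) · (9/18) · (9/19) = 36/323 ≈ 0.1115.

36/323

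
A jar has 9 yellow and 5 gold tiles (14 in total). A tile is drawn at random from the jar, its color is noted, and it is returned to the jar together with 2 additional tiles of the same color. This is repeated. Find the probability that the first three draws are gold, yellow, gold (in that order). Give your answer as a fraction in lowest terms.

5/64

Track the composition after each reinforcement of +2.
P = (5/14) · (9/16) · (7/18) = 5/64 ≈ 0.0781.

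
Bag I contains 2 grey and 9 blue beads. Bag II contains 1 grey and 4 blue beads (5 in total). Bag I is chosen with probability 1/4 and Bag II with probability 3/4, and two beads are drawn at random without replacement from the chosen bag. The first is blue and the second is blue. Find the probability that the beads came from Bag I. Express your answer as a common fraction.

P(E | Bag I) = 36/55; P(E | Bag II) = 3/5.
P(E) = 1/4·36/55 + 3/4·3/5 = 27/44.
By Bayes' rule, P(Bag I | E) = 9/55 / 27/44 = 4/15 ≈ 0.2667.

4/15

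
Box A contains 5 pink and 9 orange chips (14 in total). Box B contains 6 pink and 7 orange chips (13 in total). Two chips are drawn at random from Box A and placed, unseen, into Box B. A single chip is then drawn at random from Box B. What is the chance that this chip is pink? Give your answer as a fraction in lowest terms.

47/105

Condition on how many of the transferred chips are pink (from Box A: 5 pink of 14; then Box B has 15 total).
  0 pink: C(5,0)C(9,2)/C(14,2) = 36/91; then P = 6/15
  1 pink: C(5,1)C(9,1)/C(14,2) = 45/91; then P = 7/15
  2 pink: C(5,2)C(9,0)/C(14,2) = 10/91; then P = 8/15
P(pink from Box B) = 47/105 ≈ 0.4476.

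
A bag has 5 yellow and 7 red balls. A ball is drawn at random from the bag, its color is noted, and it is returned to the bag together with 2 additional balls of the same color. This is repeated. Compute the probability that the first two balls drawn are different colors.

Either red then yellow, or yellow then red; after the first draw the total is 14.
P = (7/12)·(5/14) + (5/12)·(7/14) = 5/12 ≈ 0.4167.

5/12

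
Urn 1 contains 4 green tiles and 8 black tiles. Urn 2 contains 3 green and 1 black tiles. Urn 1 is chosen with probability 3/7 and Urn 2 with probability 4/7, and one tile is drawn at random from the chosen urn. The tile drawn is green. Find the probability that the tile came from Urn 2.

P(green | Urn 1) = 1/3; P(green | Urn 2) = 3/4.
P(green) = 3/7·1/3 + 4/7·3/4 = 4/7.
By Bayes' rule, P(Urn 2 | green) = 3/7 / 4/7 = 3/4 ≈ 0.7500.

3/4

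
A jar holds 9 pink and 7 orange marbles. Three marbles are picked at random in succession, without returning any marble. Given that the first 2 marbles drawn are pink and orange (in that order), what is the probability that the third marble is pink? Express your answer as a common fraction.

After removing 1 pink, 1 orange, the jar has 8 pink out of 14 remaining.
P(third is pink | given) = 8/14 = 4/7 ≈ 0.5714.

4/7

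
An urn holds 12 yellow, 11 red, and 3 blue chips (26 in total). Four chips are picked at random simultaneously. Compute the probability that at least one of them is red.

209/230

Use the complement: P(at least one red) = 1 − P(no red).
P(none) = C(15,4)/C(26,4) = 1365/14950.
So P = 1 − 1365/14950 = 209/230 ≈ 0.9087.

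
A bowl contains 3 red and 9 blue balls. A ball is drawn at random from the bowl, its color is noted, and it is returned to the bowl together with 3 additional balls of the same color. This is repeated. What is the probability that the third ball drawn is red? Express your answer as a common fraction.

Sum over the four possibilities for the first two draws (red/not-red each), tracking how the red count and total change by +3 per draw.
P(third is red) = 1/4 ≈ 0.2500. (In a Pólya urn every draw has the same marginal probability 3/12.)

1/4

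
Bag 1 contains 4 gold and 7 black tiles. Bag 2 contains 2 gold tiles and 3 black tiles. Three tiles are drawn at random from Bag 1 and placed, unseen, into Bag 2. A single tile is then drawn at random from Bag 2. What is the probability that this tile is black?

27/44

Condition on how many of the transferred tiles are black (from Bag 1: 7 black of 11; then Bag 2 has 8 total).
  0 black: C(7,0)C(4,3)/C(11,3) = 4/165; then P = 3/8
  1 black: C(7,1)C(4,2)/C(11,3) = 14/55; then P = 4/8
  2 black: C(7,2)C(4,1)/C(11,3) = 28/55; then P = 5/8
  3 black: C(7,3)C(4,0)/C(11,3) = 7/33; then P = 6/8
P(black from Bag 2) = 27/44 ≈ 0.6136.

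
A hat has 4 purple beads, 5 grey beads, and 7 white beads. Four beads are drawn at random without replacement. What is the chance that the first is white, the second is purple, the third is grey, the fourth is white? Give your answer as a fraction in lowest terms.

1/52

Multiply the conditional probability of each draw in order, without replacement, so each draw removes one from its color and from the total.
P = (7/16) · (4/15) · (5/14) · (6/13) = 1/52 ≈ 0.0192.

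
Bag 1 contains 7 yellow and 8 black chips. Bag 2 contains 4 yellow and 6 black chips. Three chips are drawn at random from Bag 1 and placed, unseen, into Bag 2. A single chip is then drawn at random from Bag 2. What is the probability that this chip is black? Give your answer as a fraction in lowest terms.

Condition on how many of the transferred chips are black (from Bag 1: 8 black of 15; then Bag 2 has 13 total).
  0 black: C(8,0)C(7,3)/C(15,3) = 1/13; then P = 6/13
  1 black: C(8,1)C(7,2)/C(15,3) = 24/65; then P = 7/13
  2 black: C(8,2)C(7,1)/C(15,3) = 28/65; then P = 8/13
  3 black: C(8,3)C(7,0)/C(15,3) = 8/65; then P = 9/13
P(black from Bag 2) = 38/65 ≈ 0.5846.

38/65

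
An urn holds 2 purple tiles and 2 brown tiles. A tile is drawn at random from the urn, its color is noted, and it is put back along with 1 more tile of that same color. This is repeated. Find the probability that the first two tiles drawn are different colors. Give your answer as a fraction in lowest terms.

2/5

Either brown then purple, or purple then brown; after the first draw the total is 5.
P = (2/4)·(2/5) + (2/4)·(2/5) = 2/5 ≈ 0.4000.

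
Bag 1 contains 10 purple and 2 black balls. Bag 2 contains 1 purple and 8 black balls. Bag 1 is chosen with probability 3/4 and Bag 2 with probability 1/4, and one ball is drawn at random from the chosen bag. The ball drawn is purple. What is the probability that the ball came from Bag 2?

P(purple | Bag 1) = 5/6; P(purple | Bag 2) = 1/9.
P(purple) = 3/4·5/6 + 1/4·1/9 = 47/72.
By Bayes' rule, P(Bag 2 | purple) = 1/36 / 47/72 = 2/47 ≈ 0.0426.

2/47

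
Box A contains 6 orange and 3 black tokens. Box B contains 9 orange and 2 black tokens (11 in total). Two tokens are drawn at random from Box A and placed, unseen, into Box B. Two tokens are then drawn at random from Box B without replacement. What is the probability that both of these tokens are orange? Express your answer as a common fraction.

581/936

Condition on how many of the transferred tokens are orange (from Box A: 6 orange of 9; then Box B has 13 total).
  0 orange: C(6,0)C(3,2)/C(9,2) = 1/12; then P = C(9,2)/C(13,2) = 6/13
  1 orange: C(6,1)C(3,1)/C(9,2) = 1/2; then P = C(10,2)/C(13,2) = 15/26
  2 orange: C(6,2)C(3,0)/C(9,2) = 5/12; then P = C(11,2)/C(13,2) = 55/78
P(both orange) = 581/936 ≈ 0.6207.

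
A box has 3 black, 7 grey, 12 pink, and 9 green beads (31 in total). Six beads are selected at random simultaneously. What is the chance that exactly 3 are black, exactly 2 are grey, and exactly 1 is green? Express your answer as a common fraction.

Unordered draws without replacement: count favorable combinations over C(31,6).
Favorable = C(3,3) · C(7,2) · C(12,0) · C(9,1) = 189; total = C(31,6) = 736281.
P = 189/736281 = 3/11687 ≈ 0.0003.

3/11687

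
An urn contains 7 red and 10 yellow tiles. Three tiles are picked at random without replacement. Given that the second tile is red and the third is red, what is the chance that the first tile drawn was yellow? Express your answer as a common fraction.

2/3

P(first=yellow and the second tile is red and the third is red) = (10/17)·(7/16)·(6/15) = 7/68.
P(E) = Σ over first color = 7/136 + 7/68 = 21/136.
By Bayes, P(first=yellow | E) = 7/68 / 21/136 = 2/3 ≈ 0.6667.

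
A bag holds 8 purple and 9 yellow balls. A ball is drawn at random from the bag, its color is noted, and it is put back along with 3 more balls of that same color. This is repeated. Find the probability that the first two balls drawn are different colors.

36/85

Either purple then yellow, or yellow then purple; after the first draw the total is 20.
P = (8/17)·(9/20) + (9/17)·(8/20) = 36/85 ≈ 0.4235.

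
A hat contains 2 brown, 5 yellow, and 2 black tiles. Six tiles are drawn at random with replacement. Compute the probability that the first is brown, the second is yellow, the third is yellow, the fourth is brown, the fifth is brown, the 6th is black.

400/531441

Multiply the conditional probability of each draw in order, with replacement (the composition resets each draw).
P = (2/9) · (5/9) · (5/9) · (2/9) · (2/9) · (2/9) = 400/531441 ≈ 0.0008.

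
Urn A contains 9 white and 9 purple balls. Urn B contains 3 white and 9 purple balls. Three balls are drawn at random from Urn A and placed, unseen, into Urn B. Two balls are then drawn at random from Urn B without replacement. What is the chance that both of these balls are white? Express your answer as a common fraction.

93/1190

Condition on how many of the transferred balls are white (from Urn A: 9 white of 18; then Urn B has 15 total).
  0 white: C(9,0)C(9,3)/C(18,3) = 7/68; then P = C(3,2)/C(15,2) = 1/35
  1 white: C(9,1)C(9,2)/C(18,3) = 27/68; then P = C(4,2)/C(15,2) = 2/35
  2 white: C(9,2)C(9,1)/C(18,3) = 27/68; then P = C(5,2)/C(15,2) = 2/21
  3 white: C(9,3)C(9,0)/C(18,3) = 7/68; then P = C(6,2)/C(15,2) = 1/7
P(both white) = 93/1190 ≈ 0.0782.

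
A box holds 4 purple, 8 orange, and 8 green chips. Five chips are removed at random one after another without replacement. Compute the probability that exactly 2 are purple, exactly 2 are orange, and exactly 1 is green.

Unordered draws without replacement: count favorable combinations over C(20,5).
Favorable = C(4,2) · C(8,2) · C(8,1) = 1344; total = C(20,5) = 15504.
P = 1344/15504 = 28/323 ≈ 0.0867.

28/323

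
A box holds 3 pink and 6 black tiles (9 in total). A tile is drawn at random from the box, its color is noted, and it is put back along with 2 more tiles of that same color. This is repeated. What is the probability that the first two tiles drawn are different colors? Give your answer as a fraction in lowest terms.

4/11

Either black then pink, or pink then black; after the first draw the total is 11.
P = (6/9)·(3/11) + (3/9)·(6/11) = 4/11 ≈ 0.3636.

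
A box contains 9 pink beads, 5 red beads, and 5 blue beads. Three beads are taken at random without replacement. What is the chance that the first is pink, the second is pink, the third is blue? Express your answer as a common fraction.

Multiply the conditional probability of each draw in order, without replacement, so each draw removes one from its color and from the total.
P = (9/19) · (8/18) · (5/17) = 20/323 ≈ 0.0619.

20/323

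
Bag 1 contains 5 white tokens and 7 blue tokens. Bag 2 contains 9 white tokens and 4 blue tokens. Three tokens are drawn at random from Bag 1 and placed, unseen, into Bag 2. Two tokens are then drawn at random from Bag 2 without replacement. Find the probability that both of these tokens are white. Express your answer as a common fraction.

2099/5280

Condition on how many of the transferred tokens are white (from Bag 1: 5 white of 12; then Bag 2 has 16 total).
  0 white: C(5,0)C(7,3)/C(12,3) = 7/44; then P = C(9,2)/C(16,2) = 3/10
  1 white: C(5,1)C(7,2)/C(12,3) = 21/44; then P = C(10,2)/C(16,2) = 3/8
  2 white: C(5,2)C(7,1)/C(12,3) = 7/22; then P = C(11,2)/C(16,2) = 11/24
  3 white: C(5,3)C(7,0)/C(12,3) = 1/22; then P = C(12,2)/C(16,2) = 11/20
P(both white) = 2099/5280 ≈ 0.3975.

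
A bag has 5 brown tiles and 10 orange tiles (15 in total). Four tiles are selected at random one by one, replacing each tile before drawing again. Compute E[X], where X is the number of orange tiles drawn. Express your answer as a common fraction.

8/3

By linearity of expectation, E[X] = Σ P(draw i is orange); each independent draw has P(orange) = 10/15.
E[X] = 4 · 10/15 = 8/3 ≈ 2.6667.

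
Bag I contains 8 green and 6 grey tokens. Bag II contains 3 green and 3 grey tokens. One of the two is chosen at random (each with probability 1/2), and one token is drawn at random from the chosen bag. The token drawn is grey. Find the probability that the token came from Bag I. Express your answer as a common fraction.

6/13

P(grey | Bag I) = 3/7; P(grey | Bag II) = 1/2.
P(grey) = 1/2·3/7 + 1/2·1/2 = 13/28.
By Bayes' rule, P(Bag I | grey) = 3/14 / 13/28 = 6/13 ≈ 0.4615.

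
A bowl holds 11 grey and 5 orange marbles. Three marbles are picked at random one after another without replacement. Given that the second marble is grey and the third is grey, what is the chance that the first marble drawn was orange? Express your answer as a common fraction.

P(first=orange and the second marble is grey and the third is grey) = (5/16)·(11/15)·(10/14) = 55/336.
P(E) = Σ over first color = 33/112 + 55/336 = 11/24.
By Bayes, P(first=orange | E) = 55/336 / 11/24 = 5/14 ≈ 0.3571.

5/14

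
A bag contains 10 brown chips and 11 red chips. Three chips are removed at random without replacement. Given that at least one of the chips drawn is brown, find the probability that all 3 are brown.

24/233

P(all 3 brown) = C(10,3)/C(21,3) = 12/133; P(at least one brown) = 1 − C(11,3)/C(21,3) = 233/266.
Since 'all 3 brown' ⊆ 'at least one brown', P(all 3 | at least one) = 12/133 / 233/266 = 24/233 ≈ 0.1030.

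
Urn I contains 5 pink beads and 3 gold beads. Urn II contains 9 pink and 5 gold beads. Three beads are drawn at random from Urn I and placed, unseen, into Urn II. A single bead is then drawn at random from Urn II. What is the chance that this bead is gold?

Condition on how many of the transferred beads are gold (from Urn I: 3 gold of 8; then Urn II has 17 total).
  0 gold: C(3,0)C(5,3)/C(8,3) = 5/28; then P = 5/17
  1 gold: C(3,1)C(5,2)/C(8,3) = 15/28; then P = 6/17
  2 gold: C(3,2)C(5,1)/C(8,3) = 15/56; then P = 7/17
  3 gold: C(3,3)C(5,0)/C(8,3) = 1/56; then P = 8/17
P(gold from Urn II) = 49/136 ≈ 0.3603.

49/136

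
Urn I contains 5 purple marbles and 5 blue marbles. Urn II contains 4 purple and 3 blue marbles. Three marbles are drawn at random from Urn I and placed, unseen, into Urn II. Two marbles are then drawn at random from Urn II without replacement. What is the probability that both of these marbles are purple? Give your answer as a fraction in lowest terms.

38/135

Condition on how many of the transferred marbles are purple (from Urn I: 5 purple of 10; then Urn II has 10 total).
  0 purple: C(5,0)C(5,3)/C(10,3) = 1/12; then P = C(4,2)/C(10,2) = 2/15
  1 purple: C(5,1)C(5,2)/C(10,3) = 5/12; then P = C(5,2)/C(10,2) = 2/9
  2 purple: C(5,2)C(5,1)/C(10,3) = 5/12; then P = C(6,2)/C(10,2) = 1/3
  3 purple: C(5,3)C(5,0)/C(10,3) = 1/12; then P = C(7,2)/C(10,2) = 7/15
P(both purple) = 38/135 ≈ 0.2815.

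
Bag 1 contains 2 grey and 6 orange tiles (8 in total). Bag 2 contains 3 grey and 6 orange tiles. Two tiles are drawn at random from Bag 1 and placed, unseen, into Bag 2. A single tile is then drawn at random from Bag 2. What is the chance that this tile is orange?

15/22

Condition on how many of the transferred tiles are orange (from Bag 1: 6 orange of 8; then Bag 2 has 11 total).
  0 orange: C(6,0)C(2,2)/C(8,2) = 1/28; then P = 6/11
  1 orange: C(6,1)C(2,1)/C(8,2) = 3/7; then P = 7/11
  2 orange: C(6,2)C(2,0)/C(8,2) = 15/28; then P = 8/11
P(orange from Bag 2) = 15/22 ≈ 0.6818.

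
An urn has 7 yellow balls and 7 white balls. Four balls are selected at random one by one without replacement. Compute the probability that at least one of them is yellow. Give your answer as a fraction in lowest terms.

138/143

Use the complement: P(at least one yellow) = 1 − P(no yellow).
P(none) = C(7,4)/C(14,4) = 35/1001.
So P = 1 − 35/1001 = 138/143 ≈ 0.9650.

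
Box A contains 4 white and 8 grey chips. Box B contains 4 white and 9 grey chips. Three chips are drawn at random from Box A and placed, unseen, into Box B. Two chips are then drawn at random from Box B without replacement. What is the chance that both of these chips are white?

Condition on how many of the transferred chips are white (from Box A: 4 white of 12; then Box B has 16 total).
  0 white: C(4,0)C(8,3)/C(12,3) = 14/55; then P = C(4,2)/C(16,2) = 1/20
  1 white: C(4,1)C(8,2)/C(12,3) = 28/55; then P = C(5,2)/C(16,2) = 1/12
  2 white: C(4,2)C(8,1)/C(12,3) = 12/55; then P = C(6,2)/C(16,2) = 1/8
  3 white: C(4,3)C(8,0)/C(12,3) = 1/55; then P = C(7,2)/C(16,2) = 7/40
P(both white) = 113/1320 ≈ 0.0856.

113/1320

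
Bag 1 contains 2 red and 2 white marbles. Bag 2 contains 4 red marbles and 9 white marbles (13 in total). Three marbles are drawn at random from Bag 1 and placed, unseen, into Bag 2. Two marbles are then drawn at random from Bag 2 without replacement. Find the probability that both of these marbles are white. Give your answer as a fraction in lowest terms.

5/12

Condition on how many of the transferred marbles are white (from Bag 1: 2 white of 4; then Bag 2 has 16 total).
  1 white: C(2,1)C(2,2)/C(4,3) = 1/2; then P = C(10,2)/C(16,2) = 3/8
  2 white: C(2,2)C(2,1)/C(4,3) = 1/2; then P = C(11,2)/C(16,2) = 11/24
P(both white) = 5/12 ≈ 0.4167.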